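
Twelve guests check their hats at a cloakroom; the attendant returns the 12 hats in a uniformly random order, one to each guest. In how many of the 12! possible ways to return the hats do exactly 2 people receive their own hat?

Choose which 2 of the 12 are fixed: C(12,2) = 66.
The remaining 10 must be deranged: !10 = 1334961.
Total: 66 × 1334961 = 88107426.

88107426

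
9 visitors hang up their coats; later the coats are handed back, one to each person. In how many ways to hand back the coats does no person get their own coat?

Recurrence: !9 = 8·(!8 + !7).
!9 = 8·(14833 + 1854) = 8·16687 = 133496

133496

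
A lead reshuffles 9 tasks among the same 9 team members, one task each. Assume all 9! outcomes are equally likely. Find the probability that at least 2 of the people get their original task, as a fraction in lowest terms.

Favorable outcomes: Σ_{i≥2} C(9,i)·!(9-i) = 36·1854 + 84·265 + 126·44 + 126·9 + 84·2 + 36·1 + 9·0 + 1·1 = 95887.
Total outcomes: 9! = 362880.
Probability = 95887/362880 = 95887/362880.

95887/362880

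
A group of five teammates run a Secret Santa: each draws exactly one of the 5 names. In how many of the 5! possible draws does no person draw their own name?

By inclusion-exclusion, !5 = Σ (-1)^k · 5!/k! for k=0..5
= 5! - 5!/1! + 5!/2! - 5!/3! + 5!/4! - 5!/5!
= 120 - 120 + 60 - 20 + 5 - 1
= 44

44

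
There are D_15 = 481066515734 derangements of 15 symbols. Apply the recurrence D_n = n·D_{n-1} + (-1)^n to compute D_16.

7697064251745

D_16 = 16·481066515734 + 1 = 7697064251745.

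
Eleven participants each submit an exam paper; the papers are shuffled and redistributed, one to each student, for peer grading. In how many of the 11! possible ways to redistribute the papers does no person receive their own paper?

14684570

Recurrence: !11 = 10·(!10 + !9).
!11 = 10·(1334961 + 133496) = 10·1468457 = 14684570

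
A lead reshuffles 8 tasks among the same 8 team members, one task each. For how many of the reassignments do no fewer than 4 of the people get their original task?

771

Sum C(8,i)·!(8-i) for i = 4..8:
  i=4: C(8,4)·!4 = 70·9 = 630
  i=5: C(8,5)·!3 = 56·2 = 112
  i=6: C(8,6)·!2 = 28·1 = 28
  i=7: C(8,7)·!1 = 8·0 = 0
  i=8: C(8,8)·!0 = 1·1 = 1
Total = 771.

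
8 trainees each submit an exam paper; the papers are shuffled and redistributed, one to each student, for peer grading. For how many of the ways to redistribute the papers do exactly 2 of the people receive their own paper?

Choose which 2 of the 8 are fixed: C(8,2) = 28.
The remaining 6 must be deranged: !6 = 265.
Total: 28 × 265 = 7420.

7420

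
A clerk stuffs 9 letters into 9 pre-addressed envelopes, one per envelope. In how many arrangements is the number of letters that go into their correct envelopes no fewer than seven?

37

Sum C(9,i)·!(9-i) for i = 7..9:
  i=7: C(9,7)·!2 = 36·1 = 36
  i=8: C(9,8)·!1 = 9·0 = 0
  i=9: C(9,9)·!0 = 1·1 = 1
Total = 37.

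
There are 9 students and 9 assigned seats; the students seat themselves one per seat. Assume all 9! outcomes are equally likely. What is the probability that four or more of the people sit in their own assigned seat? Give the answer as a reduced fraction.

6883/362880

Favorable outcomes: Σ_{i≥4} C(9,i)·!(9-i) = 126·44 + 126·9 + 84·2 + 36·1 + 9·0 + 1·1 = 6883.
Total outcomes: 9! = 362880.
Probability = 6883/362880 = 6883/362880.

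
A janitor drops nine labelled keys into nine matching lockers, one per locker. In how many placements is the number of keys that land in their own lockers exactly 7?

36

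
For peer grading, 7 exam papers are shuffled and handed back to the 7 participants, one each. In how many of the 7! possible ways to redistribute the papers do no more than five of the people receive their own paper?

Sum C(7,i)·!(7-i) for i = 0..5:
  i=0: C(7,0)·!7 = 1·1854 = 1854
  i=1: C(7,1)·!6 = 7·265 = 1855
  i=2: C(7,2)·!5 = 21·44 = 924
  i=3: C(7,3)·!4 = 35·9 = 315
  i=4: C(7,4)·!3 = 35·2 = 70
  i=5: C(7,5)·!2 = 21·1 = 21
Total = 5039.

5039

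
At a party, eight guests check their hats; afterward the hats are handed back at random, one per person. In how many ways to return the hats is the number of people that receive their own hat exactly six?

Pick the 6 fixed positions: C(8,6) = 28 ways.
The remaining 2 must be deranged: !2 = 1.
Total: 28 × 1 = 28.

28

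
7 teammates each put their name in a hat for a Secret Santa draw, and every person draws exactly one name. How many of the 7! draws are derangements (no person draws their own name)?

The subfactorial !7 = [7!/e] (nearest integer).
7! = 5040, and 5040/e ≈ 1854.11, so !7 = 1854.

1854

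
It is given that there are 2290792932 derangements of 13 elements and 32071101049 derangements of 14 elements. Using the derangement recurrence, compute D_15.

D_15 = (15-1)·(D_14 + D_13) = 14·(32071101049 + 2290792932) = 14·34361893981 = 481066515734.

481066515734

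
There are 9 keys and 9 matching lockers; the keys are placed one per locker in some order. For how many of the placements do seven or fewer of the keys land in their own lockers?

362879

# with exactly i fixed is C(9,i)·!(9-i); sum over i=0..7:
  i=0: C(9,0)·!9 = 1·133496 = 133496
  i=1: C(9,1)·!8 = 9·14833 = 133497
  i=2: C(9,2)·!7 = 36·1854 = 66744
  i=3: C(9,3)·!6 = 84·265 = 22260
  i=4: C(9,4)·!5 = 126·44 = 5544
  i=5: C(9,5)·!4 = 126·9 = 1134
  i=6: C(9,6)·!3 = 84·2 = 168
  i=7: C(9,7)·!2 = 36·1 = 36
Total = 362879.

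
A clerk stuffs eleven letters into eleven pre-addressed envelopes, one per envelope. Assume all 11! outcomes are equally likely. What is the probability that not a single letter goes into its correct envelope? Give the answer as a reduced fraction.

1468457/3991680

Favorable outcomes: !11 = 14684570.
Total outcomes: 11! = 39916800.
Probability = 14684570/39916800 = 1468457/3991680.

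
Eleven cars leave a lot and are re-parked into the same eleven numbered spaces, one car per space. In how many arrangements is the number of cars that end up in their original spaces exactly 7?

Pick the 7 fixed positions: C(11,7) = 330 ways.
The other 4 form a derangement: !4 = 9.
Total: 330 × 9 = 2970.

2970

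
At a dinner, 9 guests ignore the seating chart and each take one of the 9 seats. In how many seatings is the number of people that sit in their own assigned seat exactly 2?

66744

Pick the 2 fixed positions: C(9,2) = 36 ways.
The other 7 form a derangement: !7 = 1854.
Total: 36 × 1854 = 66744.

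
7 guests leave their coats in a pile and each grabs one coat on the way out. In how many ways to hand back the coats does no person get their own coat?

The number of derangements of 7 is !7 = Σ_{k=0}^{7} (-1)^k·7!/k!
= 7! - 7!/1! + 7!/2! - 7!/3! + 7!/4! - 7!/5! + 7!/6! - 7!/7!
= 5040 - 5040 + 2520 - 840 + 210 - 42 + 7 - 1
= 1854

1854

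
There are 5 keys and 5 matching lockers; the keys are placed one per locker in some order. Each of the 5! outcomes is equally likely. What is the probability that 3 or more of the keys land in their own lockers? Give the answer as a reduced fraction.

Favorable outcomes: Σ_{i≥3} C(5,i)·!(5-i) = 10·1 + 5·0 + 1·1 = 11.
Total outcomes: 5! = 120.
Probability = 11/120 = 11/120.

11/120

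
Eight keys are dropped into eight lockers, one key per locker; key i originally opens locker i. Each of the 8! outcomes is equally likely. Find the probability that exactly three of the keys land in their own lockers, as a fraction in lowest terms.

Favorable outcomes: C(8,3)·!5 = 56·44 = 2464.
Total outcomes: 8! = 40320.
Probability = 2464/40320 = 11/180.

11/180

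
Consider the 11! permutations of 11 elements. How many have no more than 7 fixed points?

39916414

# with exactly i fixed is C(11,i)·!(11-i); sum over i=0..7:
  i=0: C(11,0)·!11 = 1·14684570 = 14684570
  i=1: C(11,1)·!10 = 11·1334961 = 14684571
  i=2: C(11,2)·!9 = 55·133496 = 7342280
  i=3: C(11,3)·!8 = 165·14833 = 2447445
  i=4: C(11,4)·!7 = 330·1854 = 611820
  i=5: C(11,5)·!6 = 462·265 = 122430
  i=6: C(11,6)·!5 = 462·44 = 20328
  i=7: C(11,7)·!4 = 330·9 = 2970
Total = 39916414.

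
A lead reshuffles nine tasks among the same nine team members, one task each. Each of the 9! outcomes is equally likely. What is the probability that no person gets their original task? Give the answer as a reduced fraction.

16687/45360

Favorable outcomes: !9 = 133496.
Total outcomes: 9! = 362880.
Probability = 133496/362880 = 16687/45360.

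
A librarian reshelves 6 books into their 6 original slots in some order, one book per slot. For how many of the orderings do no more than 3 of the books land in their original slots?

Sum C(6,i)·!(6-i) for i = 0..3:
  i=0: C(6,0)·!6 = 1·265 = 265
  i=1: C(6,1)·!5 = 6·44 = 264
  i=2: C(6,2)·!4 = 15·9 = 135
  i=3: C(6,3)·!3 = 20·2 = 40
Total = 704.

704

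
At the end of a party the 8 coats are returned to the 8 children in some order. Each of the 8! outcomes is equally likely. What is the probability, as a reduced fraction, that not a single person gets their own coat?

2119/5760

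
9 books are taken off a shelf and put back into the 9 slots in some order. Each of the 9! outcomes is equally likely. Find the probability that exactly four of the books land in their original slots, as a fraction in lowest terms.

Favorable outcomes: C(9,4)·!5 = 126·44 = 5544.
Total outcomes: 9! = 362880.
Probability = 5544/362880 = 11/720.

11/720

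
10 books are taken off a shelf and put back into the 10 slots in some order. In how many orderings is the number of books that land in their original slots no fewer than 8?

46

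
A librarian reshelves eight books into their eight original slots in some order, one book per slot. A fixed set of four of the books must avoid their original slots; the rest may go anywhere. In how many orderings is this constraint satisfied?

24024

Let A_j be the event that the j-th constrained one is fixed. By inclusion-exclusion over the 4 events:
Σ_{j=0}^{4} (-1)^j C(4,j)(8-j)!
= C(4,0)·8! - C(4,1)·7! + C(4,2)·6! - C(4,3)·5! + C(4,4)·4!
= 40320 - 20160 + 4320 - 480 + 24
= 24024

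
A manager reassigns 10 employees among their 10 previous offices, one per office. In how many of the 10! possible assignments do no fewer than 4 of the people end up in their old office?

68914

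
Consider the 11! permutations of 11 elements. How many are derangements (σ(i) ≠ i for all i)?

14684570

Recurrence: !11 = 11·!10 + (-1)^11.
!11 = 11·1334961 - 1 = 14684570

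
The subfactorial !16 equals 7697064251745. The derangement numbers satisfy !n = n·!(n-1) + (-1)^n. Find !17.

130850092279664

!17 = 17·7697064251745 - 1 = 130850092279664.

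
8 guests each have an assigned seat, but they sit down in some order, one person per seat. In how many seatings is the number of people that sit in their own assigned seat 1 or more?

# with exactly i fixed is C(8,i)·!(8-i); sum over i=1..8:
  i=1: C(8,1)·!7 = 8·1854 = 14832
  i=2: C(8,2)·!6 = 28·265 = 7420
  i=3: C(8,3)·!5 = 56·44 = 2464
  i=4: C(8,4)·!4 = 70·9 = 630
  i=5: C(8,5)·!3 = 56·2 = 112
  i=6: C(8,6)·!2 = 28·1 = 28
  i=7: C(8,7)·!1 = 8·0 = 0
  i=8: C(8,8)·!0 = 1·1 = 1
Total = 25487.

25487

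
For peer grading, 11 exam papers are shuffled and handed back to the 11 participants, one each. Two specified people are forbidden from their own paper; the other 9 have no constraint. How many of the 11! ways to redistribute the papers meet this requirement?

Let A_j be the event that the j-th constrained one is fixed. By inclusion-exclusion over the 2 events:
Σ_{j=0}^{2} (-1)^j C(2,j)(11-j)!
= C(2,0)·11! - C(2,1)·10! + C(2,2)·9!
= 39916800 - 7257600 + 362880
= 33022080

33022080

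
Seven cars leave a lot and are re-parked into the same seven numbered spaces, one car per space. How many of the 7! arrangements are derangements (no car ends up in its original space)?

1854

!7 is the nearest integer to 7!/e.
7! = 5040, and 5040/e ≈ 1854.11, so !7 = 1854.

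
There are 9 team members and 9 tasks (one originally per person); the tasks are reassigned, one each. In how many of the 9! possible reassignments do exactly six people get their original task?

168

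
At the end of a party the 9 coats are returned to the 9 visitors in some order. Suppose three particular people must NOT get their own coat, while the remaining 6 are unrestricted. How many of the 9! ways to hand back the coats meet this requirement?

256320

Let A_j be the event that the j-th constrained one is fixed. By inclusion-exclusion over the 3 events:
Σ_{j=0}^{3} (-1)^j C(3,j)(9-j)!
= C(3,0)·9! - C(3,1)·8! + C(3,2)·7! - C(3,3)·6!
= 362880 - 120960 + 15120 - 720
= 256320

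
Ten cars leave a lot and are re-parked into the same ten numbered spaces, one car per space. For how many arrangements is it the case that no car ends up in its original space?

1334961

By inclusion-exclusion, !10 = Σ (-1)^k · 10!/k! for k=0..10
= 10! - 10!/1! + 10!/2! - 10!/3! + 10!/4! - 10!/5! + 10!/6! - 10!/7! + 10!/8! - 10!/9! + 10!/10!
= 3628800 - 3628800 + 1814400 - 604800 + 151200 - 30240 + 5040 - 720 + 90 - 10 + 1
= 1334961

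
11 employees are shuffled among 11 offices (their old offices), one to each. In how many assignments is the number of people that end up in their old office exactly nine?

55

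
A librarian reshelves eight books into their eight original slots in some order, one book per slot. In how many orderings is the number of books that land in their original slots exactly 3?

2464

Choose which 3 of the 8 are fixed: C(8,3) = 56.
The remaining 5 must be deranged: !5 = 44.
Total: 56 × 44 = 2464.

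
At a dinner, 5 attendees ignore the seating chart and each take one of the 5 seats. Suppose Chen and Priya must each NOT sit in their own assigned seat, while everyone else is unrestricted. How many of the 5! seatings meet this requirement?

78

Let A_j be the event that the j-th constrained one is fixed. By inclusion-exclusion over the 2 events:
Σ_{j=0}^{2} (-1)^j C(2,j)(5-j)!
= C(2,0)·5! - C(2,1)·4! + C(2,2)·3!
= 120 - 48 + 6
= 78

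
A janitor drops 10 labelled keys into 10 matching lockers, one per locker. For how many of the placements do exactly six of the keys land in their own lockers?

1890

Pick the 6 fixed positions: C(10,6) = 210 ways.
The remaining 4 must be deranged: !4 = 9.
Total: 210 × 9 = 1890.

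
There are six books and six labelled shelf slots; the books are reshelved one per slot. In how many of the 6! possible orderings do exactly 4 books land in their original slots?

15

Pick the 4 fixed positions: C(6,4) = 15 ways.
The remaining 2 must be deranged: !2 = 1.
Total: 15 × 1 = 15.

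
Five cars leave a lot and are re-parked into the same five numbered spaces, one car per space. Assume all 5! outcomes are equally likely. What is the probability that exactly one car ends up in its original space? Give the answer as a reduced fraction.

Favorable outcomes: C(5,1)·!4 = 5·9 = 45.
Total outcomes: 5! = 120.
Probability = 45/120 = 3/8.

3/8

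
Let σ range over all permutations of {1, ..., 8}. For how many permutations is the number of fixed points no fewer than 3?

3235

Sum C(8,i)·!(8-i) for i = 3..8:
  i=3: C(8,3)·!5 = 56·44 = 2464
  i=4: C(8,4)·!4 = 70·9 = 630
  i=5: C(8,5)·!3 = 56·2 = 112
  i=6: C(8,6)·!2 = 28·1 = 28
  i=7: C(8,7)·!1 = 8·0 = 0
  i=8: C(8,8)·!0 = 1·1 = 1
Total = 3235.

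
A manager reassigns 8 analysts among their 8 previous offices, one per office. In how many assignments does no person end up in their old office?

14833

!8 = 8! · Σ_{k=0}^{8} (-1)^k/k!
= 8! - 8!/1! + 8!/2! - 8!/3! + 8!/4! - 8!/5! + 8!/6! - 8!/7! + 8!/8!
= 40320 - 40320 + 20160 - 6720 + 1680 - 336 + 56 - 8 + 1
= 14833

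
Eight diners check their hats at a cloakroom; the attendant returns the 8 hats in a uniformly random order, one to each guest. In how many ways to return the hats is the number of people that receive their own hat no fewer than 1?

Sum C(8,i)·!(8-i) for i = 1..8:
  i=1: C(8,1)·!7 = 8·1854 = 14832
  i=2: C(8,2)·!6 = 28·265 = 7420
  i=3: C(8,3)·!5 = 56·44 = 2464
  i=4: C(8,4)·!4 = 70·9 = 630
  i=5: C(8,5)·!3 = 56·2 = 112
  i=6: C(8,6)·!2 = 28·1 = 28
  i=7: C(8,7)·!1 = 8·0 = 0
  i=8: C(8,8)·!0 = 1·1 = 1
Total = 25487.

25487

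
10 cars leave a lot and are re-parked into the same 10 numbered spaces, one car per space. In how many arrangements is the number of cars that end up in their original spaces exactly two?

667485

Choose which 2 of the 10 are fixed: C(10,2) = 45.
The remaining 8 must be deranged: !8 = 14833.
Total: 45 × 14833 = 667485.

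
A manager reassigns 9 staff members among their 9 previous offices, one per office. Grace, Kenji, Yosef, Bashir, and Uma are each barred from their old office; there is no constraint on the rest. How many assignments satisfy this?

205056

Inclusion-exclusion on the 5 forbidden self-matches:
Σ_{j=0}^{5} (-1)^j C(5,j)(9-j)!
= C(5,0)·9! - C(5,1)·8! + C(5,2)·7! - C(5,3)·6! + C(5,4)·5! - C(5,5)·4!
= 362880 - 201600 + 50400 - 7200 + 600 - 24
= 205056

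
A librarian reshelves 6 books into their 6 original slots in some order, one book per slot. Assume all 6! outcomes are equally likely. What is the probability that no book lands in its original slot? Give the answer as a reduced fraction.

53/144

Favorable outcomes: !6 = 265.
Total outcomes: 6! = 720.
Probability = 265/720 = 53/144.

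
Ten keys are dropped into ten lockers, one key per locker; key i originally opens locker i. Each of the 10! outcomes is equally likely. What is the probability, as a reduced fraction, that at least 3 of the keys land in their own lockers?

Favorable outcomes: Σ_{i≥3} C(10,i)·!(10-i) = 120·1854 + 210·265 + 252·44 + 210·9 + 120·2 + 45·1 + 10·0 + 1·1 = 291394.
Total outcomes: 10! = 3628800.
Probability = 291394/3628800 = 145697/1814400.

145697/1814400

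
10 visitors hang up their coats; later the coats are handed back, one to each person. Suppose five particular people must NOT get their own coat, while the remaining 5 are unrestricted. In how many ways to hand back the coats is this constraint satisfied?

2170680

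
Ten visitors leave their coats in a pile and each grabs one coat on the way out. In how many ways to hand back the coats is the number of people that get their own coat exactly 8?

45

Pick the 8 fixed positions: C(10,8) = 45 ways.
The remaining 2 must be deranged: !2 = 1.
Total: 45 × 1 = 45.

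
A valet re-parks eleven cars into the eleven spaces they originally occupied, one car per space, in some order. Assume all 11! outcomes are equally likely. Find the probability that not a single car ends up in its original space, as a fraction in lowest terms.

1468457/3991680

Favorable outcomes: !11 = 14684570.
Total outcomes: 11! = 39916800.
Probability = 14684570/39916800 = 1468457/3991680.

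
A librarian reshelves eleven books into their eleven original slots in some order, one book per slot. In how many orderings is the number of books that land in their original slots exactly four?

611820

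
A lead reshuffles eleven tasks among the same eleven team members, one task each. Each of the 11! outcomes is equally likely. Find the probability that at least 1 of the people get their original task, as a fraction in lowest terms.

2523223/3991680

Favorable outcomes: Σ_{i≥1} C(11,i)·!(11-i) = 11·1334961 + 55·133496 + 165·14833 + 330·1854 + 462·265 + 462·44 + 330·9 + 165·2 + 55·1 + 11·0 + 1·1 = 25232230.
Total outcomes: 11! = 39916800.
Probability = 25232230/39916800 = 2523223/3991680.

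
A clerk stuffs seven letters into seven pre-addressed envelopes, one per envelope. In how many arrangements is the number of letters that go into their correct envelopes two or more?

1331

# with exactly i fixed is C(7,i)·!(7-i); sum over i=2..7:
  i=2: C(7,2)·!5 = 21·44 = 924
  i=3: C(7,3)·!4 = 35·9 = 315
  i=4: C(7,4)·!3 = 35·2 = 70
  i=5: C(7,5)·!2 = 21·1 = 21
  i=6: C(7,6)·!1 = 7·0 = 0
  i=7: C(7,7)·!0 = 1·1 = 1
Total = 1331.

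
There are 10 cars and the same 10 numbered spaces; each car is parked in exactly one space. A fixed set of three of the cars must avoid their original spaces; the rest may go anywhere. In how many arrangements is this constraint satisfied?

2656080

Let A_j be the event that the j-th constrained one is fixed. By inclusion-exclusion over the 3 events:
Σ_{j=0}^{3} (-1)^j C(3,j)(10-j)!
= C(3,0)·10! - C(3,1)·9! + C(3,2)·8! - C(3,3)·7!
= 3628800 - 1088640 + 120960 - 5040
= 2656080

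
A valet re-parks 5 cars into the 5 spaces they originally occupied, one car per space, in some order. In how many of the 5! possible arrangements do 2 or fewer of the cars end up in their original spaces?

109

# with exactly i fixed is C(5,i)·!(5-i); sum over i=0..2:
  i=0: C(5,0)·!5 = 1·44 = 44
  i=1: C(5,1)·!4 = 5·9 = 45
  i=2: C(5,2)·!3 = 10·2 = 20
Total = 109.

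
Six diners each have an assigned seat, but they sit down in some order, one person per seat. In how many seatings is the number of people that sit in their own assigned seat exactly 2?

135

Choose which 2 of the 6 are fixed: C(6,2) = 15.
The remaining 4 must be deranged: !4 = 9.
Total: 15 × 9 = 135.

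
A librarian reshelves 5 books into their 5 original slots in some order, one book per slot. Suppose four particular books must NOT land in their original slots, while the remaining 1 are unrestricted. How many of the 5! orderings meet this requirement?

53

Let A_j be the event that the j-th constrained one is fixed. By inclusion-exclusion over the 4 events:
Σ_{j=0}^{4} (-1)^j C(4,j)(5-j)!
= C(4,0)·5! - C(4,1)·4! + C(4,2)·3! - C(4,3)·2! + C(4,4)·1!
= 120 - 96 + 36 - 8 + 1
= 53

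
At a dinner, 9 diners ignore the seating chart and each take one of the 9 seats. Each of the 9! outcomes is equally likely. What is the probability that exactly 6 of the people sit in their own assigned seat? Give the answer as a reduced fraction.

1/2160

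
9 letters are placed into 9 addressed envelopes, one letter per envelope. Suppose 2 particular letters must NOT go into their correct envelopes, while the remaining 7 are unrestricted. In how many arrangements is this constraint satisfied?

287280

Inclusion-exclusion on the 2 forbidden self-matches:
Σ_{j=0}^{2} (-1)^j C(2,j)(9-j)!
= C(2,0)·9! - C(2,1)·8! + C(2,2)·7!
= 362880 - 80640 + 5040
= 287280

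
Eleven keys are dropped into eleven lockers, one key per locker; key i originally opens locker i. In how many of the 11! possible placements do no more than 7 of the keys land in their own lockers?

39916414

Sum C(11,i)·!(11-i) for i = 0..7:
  i=0: C(11,0)·!11 = 1·14684570 = 14684570
  i=1: C(11,1)·!10 = 11·1334961 = 14684571
  i=2: C(11,2)·!9 = 55·133496 = 7342280
  i=3: C(11,3)·!8 = 165·14833 = 2447445
  i=4: C(11,4)·!7 = 330·1854 = 611820
  i=5: C(11,5)·!6 = 462·265 = 122430
  i=6: C(11,6)·!5 = 462·44 = 20328
  i=7: C(11,7)·!4 = 330·9 = 2970
Total = 39916414.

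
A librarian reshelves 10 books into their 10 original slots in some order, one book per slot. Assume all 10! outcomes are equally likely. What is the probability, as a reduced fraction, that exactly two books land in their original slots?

2119/11520

Favorable outcomes: C(10,2)·!8 = 45·14833 = 667485.
Total outcomes: 10! = 3628800.
Probability = 667485/3628800 = 2119/11520.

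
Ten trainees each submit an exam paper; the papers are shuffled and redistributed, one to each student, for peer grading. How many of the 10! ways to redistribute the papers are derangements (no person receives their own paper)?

1334961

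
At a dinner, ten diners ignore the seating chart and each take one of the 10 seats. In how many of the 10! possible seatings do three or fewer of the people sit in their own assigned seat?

# with exactly i fixed is C(10,i)·!(10-i); sum over i=0..3:
  i=0: C(10,0)·!10 = 1·1334961 = 1334961
  i=1: C(10,1)·!9 = 10·133496 = 1334960
  i=2: C(10,2)·!8 = 45·14833 = 667485
  i=3: C(10,3)·!7 = 120·1854 = 222480
Total = 3559886.

3559886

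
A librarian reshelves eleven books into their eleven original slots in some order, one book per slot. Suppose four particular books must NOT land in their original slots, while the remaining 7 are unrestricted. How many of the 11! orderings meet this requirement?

27422640

Let A_j be the event that the j-th constrained one is fixed. By inclusion-exclusion over the 4 events:
Σ_{j=0}^{4} (-1)^j C(4,j)(11-j)!
= C(4,0)·11! - C(4,1)·10! + C(4,2)·9! - C(4,3)·8! + C(4,4)·7!
= 39916800 - 14515200 + 2177280 - 161280 + 5040
= 27422640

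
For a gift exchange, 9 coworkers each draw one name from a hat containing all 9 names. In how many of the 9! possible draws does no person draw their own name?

133496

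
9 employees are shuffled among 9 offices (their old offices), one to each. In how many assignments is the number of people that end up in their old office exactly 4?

Choose which 4 of the 9 are fixed: C(9,4) = 126.
The other 5 form a derangement: !5 = 44.
Total: 126 × 44 = 5544.

5544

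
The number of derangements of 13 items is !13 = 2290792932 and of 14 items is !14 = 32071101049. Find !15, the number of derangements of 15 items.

481066515734

!15 = (15-1)·(!14 + !13) = 14·(32071101049 + 2290792932) = 14·34361893981 = 481066515734.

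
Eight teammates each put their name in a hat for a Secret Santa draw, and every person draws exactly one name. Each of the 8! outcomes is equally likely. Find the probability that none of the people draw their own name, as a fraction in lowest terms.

2119/5760

Favorable outcomes: !8 = 14833.
Total outcomes: 8! = 40320.
Probability = 14833/40320 = 2119/5760.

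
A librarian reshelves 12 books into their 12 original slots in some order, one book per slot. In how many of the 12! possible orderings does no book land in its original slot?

The number of derangements of 12 is !12 = Σ_{k=0}^{12} (-1)^k·12!/k!
= 12! - 12!/1! + 12!/2! - 12!/3! + 12!/4! - 12!/5! + 12!/6! - 12!/7! + 12!/8! - 12!/9! + 12!/10! - 12!/11! + 12!/12!
= 479001600 - 479001600 + 239500800 - 79833600 + 19958400 - 3991680 + 665280 - 95040 + 11880 - 1320 + 132 - 12 + 1
= 176214841

176214841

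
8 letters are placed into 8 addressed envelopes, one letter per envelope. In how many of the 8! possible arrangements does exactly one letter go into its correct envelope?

14832

Pick the single fixed position: C(8,1) = 8 ways.
The remaining 7 must be deranged: !7 = 1854.
Total: 8 × 1854 = 14832.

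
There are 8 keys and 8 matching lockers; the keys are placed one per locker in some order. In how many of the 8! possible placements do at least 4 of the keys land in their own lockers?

Sum C(8,i)·!(8-i) for i = 4..8:
  i=4: C(8,4)·!4 = 70·9 = 630
  i=5: C(8,5)·!3 = 56·2 = 112
  i=6: C(8,6)·!2 = 28·1 = 28
  i=7: C(8,7)·!1 = 8·0 = 0
  i=8: C(8,8)·!0 = 1·1 = 1
Total = 771.

771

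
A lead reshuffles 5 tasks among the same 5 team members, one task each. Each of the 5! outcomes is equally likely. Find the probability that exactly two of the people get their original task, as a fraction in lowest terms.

Favorable outcomes: C(5,2)·!3 = 10·2 = 20.
Total outcomes: 5! = 120.
Probability = 20/120 = 1/6.

1/6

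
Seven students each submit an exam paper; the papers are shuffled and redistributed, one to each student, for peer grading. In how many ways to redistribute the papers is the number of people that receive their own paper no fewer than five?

Sum C(7,i)·!(7-i) for i = 5..7:
  i=5: C(7,5)·!2 = 21·1 = 21
  i=6: C(7,6)·!1 = 7·0 = 0
  i=7: C(7,7)·!0 = 1·1 = 1
Total = 22.

22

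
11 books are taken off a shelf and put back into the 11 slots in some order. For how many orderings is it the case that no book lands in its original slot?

14684570

Recurrence: !11 = 10·(!10 + !9).
!11 = 10·(1334961 + 133496) = 10·1468457 = 14684570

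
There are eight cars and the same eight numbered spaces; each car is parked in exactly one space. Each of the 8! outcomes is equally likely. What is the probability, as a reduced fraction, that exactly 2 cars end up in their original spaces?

53/288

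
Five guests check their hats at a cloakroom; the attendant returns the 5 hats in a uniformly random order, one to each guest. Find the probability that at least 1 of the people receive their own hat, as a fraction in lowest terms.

19/30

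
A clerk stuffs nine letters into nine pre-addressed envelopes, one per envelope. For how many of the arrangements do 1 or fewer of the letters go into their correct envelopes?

266993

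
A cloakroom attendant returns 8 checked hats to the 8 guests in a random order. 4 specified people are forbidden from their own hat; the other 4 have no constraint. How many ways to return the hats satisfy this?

Let A_j be the event that the j-th constrained one is fixed. By inclusion-exclusion over the 4 events:
Σ_{j=0}^{4} (-1)^j C(4,j)(8-j)!
= C(4,0)·8! - C(4,1)·7! + C(4,2)·6! - C(4,3)·5! + C(4,4)·4!
= 40320 - 20160 + 4320 - 480 + 24
= 24024

24024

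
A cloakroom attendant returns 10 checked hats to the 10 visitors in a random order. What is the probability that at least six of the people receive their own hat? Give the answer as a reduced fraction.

17/28350

Favorable outcomes: Σ_{i≥6} C(10,i)·!(10-i) = 210·9 + 120·2 + 45·1 + 10·0 + 1·1 = 2176.
Total outcomes: 10! = 3628800.
Probability = 2176/3628800 = 17/28350.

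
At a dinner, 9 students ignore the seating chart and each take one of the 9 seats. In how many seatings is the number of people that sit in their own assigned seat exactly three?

22260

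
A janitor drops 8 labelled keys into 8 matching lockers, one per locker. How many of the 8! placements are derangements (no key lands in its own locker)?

14833

By inclusion-exclusion, !8 = Σ (-1)^k · 8!/k! for k=0..8
= 8! - 8!/1! + 8!/2! - 8!/3! + 8!/4! - 8!/5! + 8!/6! - 8!/7! + 8!/8!
= 40320 - 40320 + 20160 - 6720 + 1680 - 336 + 56 - 8 + 1
= 14833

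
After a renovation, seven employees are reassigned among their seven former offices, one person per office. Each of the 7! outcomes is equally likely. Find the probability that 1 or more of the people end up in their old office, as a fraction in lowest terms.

177/280

Favorable outcomes: Σ_{i≥1} C(7,i)·!(7-i) = 7·265 + 21·44 + 35·9 + 35·2 + 21·1 + 7·0 + 1·1 = 3186.
Total outcomes: 7! = 5040.
Probability = 3186/5040 = 177/280.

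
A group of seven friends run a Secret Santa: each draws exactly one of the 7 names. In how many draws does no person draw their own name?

1854

By inclusion-exclusion, !7 = Σ (-1)^k · 7!/k! for k=0..7
= 7! - 7!/1! + 7!/2! - 7!/3! + 7!/4! - 7!/5! + 7!/6! - 7!/7!
= 5040 - 5040 + 2520 - 840 + 210 - 42 + 7 - 1
= 1854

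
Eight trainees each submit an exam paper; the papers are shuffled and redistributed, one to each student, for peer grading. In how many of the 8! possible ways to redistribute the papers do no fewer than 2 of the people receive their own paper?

Sum C(8,i)·!(8-i) for i = 2..8:
  i=2: C(8,2)·!6 = 28·265 = 7420
  i=3: C(8,3)·!5 = 56·44 = 2464
  i=4: C(8,4)·!4 = 70·9 = 630
  i=5: C(8,5)·!3 = 56·2 = 112
  i=6: C(8,6)·!2 = 28·1 = 28
  i=7: C(8,7)·!1 = 8·0 = 0
  i=8: C(8,8)·!0 = 1·1 = 1
Total = 10655.

10655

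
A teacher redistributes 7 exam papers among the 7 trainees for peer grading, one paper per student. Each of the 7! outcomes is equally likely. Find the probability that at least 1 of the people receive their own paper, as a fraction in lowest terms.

177/280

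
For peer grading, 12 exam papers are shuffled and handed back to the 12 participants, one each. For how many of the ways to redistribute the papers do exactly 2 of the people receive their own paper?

88107426

Choose which 2 of the 12 are fixed: C(12,2) = 66.
The remaining 10 must be deranged: !10 = 1334961.
Total: 66 × 1334961 = 88107426.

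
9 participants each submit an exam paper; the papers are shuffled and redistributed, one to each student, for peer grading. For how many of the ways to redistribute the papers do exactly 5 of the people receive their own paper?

Pick the 5 fixed positions: C(9,5) = 126 ways.
The other 4 form a derangement: !4 = 9.
Total: 126 × 9 = 1134.

1134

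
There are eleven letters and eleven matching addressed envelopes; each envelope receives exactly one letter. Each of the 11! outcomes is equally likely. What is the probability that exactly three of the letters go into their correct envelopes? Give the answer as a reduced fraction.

2119/34560

Favorable outcomes: C(11,3)·!8 = 165·14833 = 2447445.
Total outcomes: 11! = 39916800.
Probability = 2447445/39916800 = 2119/34560.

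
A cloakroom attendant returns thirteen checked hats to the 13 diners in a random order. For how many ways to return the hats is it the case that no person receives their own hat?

By inclusion-exclusion, !13 = Σ (-1)^k · 13!/k! for k=0..13
= 13! - 13!/1! + 13!/2! - 13!/3! + 13!/4! - 13!/5! + 13!/6! - 13!/7! + 13!/8! - 13!/9! + 13!/10! - 13!/11! + 13!/12! - 13!/13!
= 6227020800 - 6227020800 + 3113510400 - 1037836800 + 259459200 - 51891840 + 8648640 - 1235520 + 154440 - 17160 + 1716 - 156 + 13 - 1
= 2290792932

2290792932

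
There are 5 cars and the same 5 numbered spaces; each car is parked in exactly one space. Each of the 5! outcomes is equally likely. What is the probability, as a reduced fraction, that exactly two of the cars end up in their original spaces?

1/6

Favorable outcomes: C(5,2)·!3 = 10·2 = 20.
Total outcomes: 5! = 120.
Probability = 20/120 = 1/6.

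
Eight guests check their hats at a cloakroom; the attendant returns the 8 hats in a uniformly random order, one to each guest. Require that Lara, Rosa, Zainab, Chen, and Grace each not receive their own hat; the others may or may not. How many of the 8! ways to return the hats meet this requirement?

Inclusion-exclusion on the 5 forbidden self-matches:
Σ_{j=0}^{5} (-1)^j C(5,j)(8-j)!
= C(5,0)·8! - C(5,1)·7! + C(5,2)·6! - C(5,3)·5! + C(5,4)·4! - C(5,5)·3!
= 40320 - 25200 + 7200 - 1200 + 120 - 6
= 21234

21234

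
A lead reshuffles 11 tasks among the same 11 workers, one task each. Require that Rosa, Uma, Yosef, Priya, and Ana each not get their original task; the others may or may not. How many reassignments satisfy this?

Let A_j be the event that the j-th constrained one is fixed. By inclusion-exclusion over the 5 events:
Σ_{j=0}^{5} (-1)^j C(5,j)(11-j)!
= C(5,0)·11! - C(5,1)·10! + C(5,2)·9! - C(5,3)·8! + C(5,4)·7! - C(5,5)·6!
= 39916800 - 18144000 + 3628800 - 403200 + 25200 - 720
= 25022880

25022880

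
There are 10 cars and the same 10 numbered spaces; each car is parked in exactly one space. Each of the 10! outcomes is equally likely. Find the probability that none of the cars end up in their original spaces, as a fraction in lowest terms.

16481/44800

Favorable outcomes: !10 = 1334961.
Total outcomes: 10! = 3628800.
Probability = 1334961/3628800 = 16481/44800.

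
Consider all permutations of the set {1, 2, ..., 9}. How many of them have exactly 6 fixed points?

168

Choose which 6 of the 9 are fixed: C(9,6) = 84.
The remaining 3 must be deranged: !3 = 2.
Total: 84 × 2 = 168.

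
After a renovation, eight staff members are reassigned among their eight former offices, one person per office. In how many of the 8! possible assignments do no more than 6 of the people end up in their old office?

40319

Sum C(8,i)·!(8-i) for i = 0..6:
  i=0: C(8,0)·!8 = 1·14833 = 14833
  i=1: C(8,1)·!7 = 8·1854 = 14832
  i=2: C(8,2)·!6 = 28·265 = 7420
  i=3: C(8,3)·!5 = 56·44 = 2464
  i=4: C(8,4)·!4 = 70·9 = 630
  i=5: C(8,5)·!3 = 56·2 = 112
  i=6: C(8,6)·!2 = 28·1 = 28
Total = 40319.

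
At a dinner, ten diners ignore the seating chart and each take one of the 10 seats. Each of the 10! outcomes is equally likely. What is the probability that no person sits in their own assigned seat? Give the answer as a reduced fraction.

Favorable outcomes: !10 = 1334961.
Total outcomes: 10! = 3628800.
Probability = 1334961/3628800 = 16481/44800.

16481/44800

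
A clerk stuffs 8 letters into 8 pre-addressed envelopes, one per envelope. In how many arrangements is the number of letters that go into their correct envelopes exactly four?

Pick the 4 fixed positions: C(8,4) = 70 ways.
The other 4 form a derangement: !4 = 9.
Total: 70 × 9 = 630.

630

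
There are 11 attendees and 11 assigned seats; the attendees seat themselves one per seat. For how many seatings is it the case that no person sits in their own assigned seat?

14684570

The subfactorial !11 = [11!/e] (nearest integer).
11! = 39916800, and 39916800/e ≈ 14684570.08, so !11 = 14684570.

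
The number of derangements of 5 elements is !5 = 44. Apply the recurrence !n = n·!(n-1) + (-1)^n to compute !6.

!6 = 6·44 + 1 = 265.

265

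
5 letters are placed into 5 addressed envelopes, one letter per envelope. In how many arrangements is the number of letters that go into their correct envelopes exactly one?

Pick the single fixed position: C(5,1) = 5 ways.
The other 4 form a derangement: !4 = 9.
Total: 5 × 9 = 45.

45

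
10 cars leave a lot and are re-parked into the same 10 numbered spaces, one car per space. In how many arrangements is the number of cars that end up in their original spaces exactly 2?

667485

Choose which 2 of the 10 are fixed: C(10,2) = 45.
The remaining 8 must be deranged: !8 = 14833.
Total: 45 × 14833 = 667485.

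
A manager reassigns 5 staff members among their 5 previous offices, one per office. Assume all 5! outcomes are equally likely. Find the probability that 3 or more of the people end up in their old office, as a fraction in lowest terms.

11/120

Favorable outcomes: Σ_{i≥3} C(5,i)·!(5-i) = 10·1 + 5·0 + 1·1 = 11.
Total outcomes: 5! = 120.
Probability = 11/120 = 11/120.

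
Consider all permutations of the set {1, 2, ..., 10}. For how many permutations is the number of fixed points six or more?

2176

Sum C(10,i)·!(10-i) for i = 6..10:
  i=6: C(10,6)·!4 = 210·9 = 1890
  i=7: C(10,7)·!3 = 120·2 = 240
  i=8: C(10,8)·!2 = 45·1 = 45
  i=9: C(10,9)·!1 = 10·0 = 0
  i=10: C(10,10)·!0 = 1·1 = 1
Total = 2176.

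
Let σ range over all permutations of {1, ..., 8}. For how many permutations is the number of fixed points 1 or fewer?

29665

# with exactly i fixed is C(8,i)·!(8-i); sum over i=0..1:
  i=0: C(8,0)·!8 = 1·14833 = 14833
  i=1: C(8,1)·!7 = 8·1854 = 14832
Total = 29665.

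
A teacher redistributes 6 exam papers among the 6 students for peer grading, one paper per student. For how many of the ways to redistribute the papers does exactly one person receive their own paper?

264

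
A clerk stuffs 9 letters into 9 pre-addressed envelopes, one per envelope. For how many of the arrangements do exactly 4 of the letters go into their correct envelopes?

Pick the 4 fixed positions: C(9,4) = 126 ways.
The remaining 5 must be deranged: !5 = 44.
Total: 126 × 44 = 5544.

5544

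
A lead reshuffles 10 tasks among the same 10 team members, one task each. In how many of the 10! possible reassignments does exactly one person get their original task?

1334960

Choose which one of the 10 is fixed: C(10,1) = 10.
The other 9 form a derangement: !9 = 133496.
Total: 10 × 133496 = 1334960.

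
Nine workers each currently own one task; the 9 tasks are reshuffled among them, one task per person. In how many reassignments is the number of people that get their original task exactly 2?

66744

Choose which 2 of the 9 are fixed: C(9,2) = 36.
The remaining 7 must be deranged: !7 = 1854.
Total: 36 × 1854 = 66744.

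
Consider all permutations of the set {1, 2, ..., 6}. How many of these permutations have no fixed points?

265

The subfactorial !6 = [6!/e] (nearest integer).
6! = 720, and 720/e ≈ 264.87, so !6 = 265.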